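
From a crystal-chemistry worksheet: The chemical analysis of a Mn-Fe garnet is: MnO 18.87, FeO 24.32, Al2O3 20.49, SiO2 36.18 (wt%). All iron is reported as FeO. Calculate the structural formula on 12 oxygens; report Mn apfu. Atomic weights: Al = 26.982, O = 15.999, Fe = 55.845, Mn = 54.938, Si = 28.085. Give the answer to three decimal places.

1.324 Mn apfu

MnO (M=70.937): mol = 0.26601; Mn = 0.26601, O = 0.26601.
FeO (M=71.844): mol = 0.33851; Fe = 0.33851, O = 0.33851.
Al2O3 (M=101.961): mol = 0.20096; Al = 0.40192, O = 0.60288.
SiO2 (M=60.083): mol = 0.60217; Si = 0.60217, O = 1.20434.
ΣO = 2.41174; factor = 12/ΣO = 4.97566.
Mn apfu = 0.26601 × 4.97566 = 1.324.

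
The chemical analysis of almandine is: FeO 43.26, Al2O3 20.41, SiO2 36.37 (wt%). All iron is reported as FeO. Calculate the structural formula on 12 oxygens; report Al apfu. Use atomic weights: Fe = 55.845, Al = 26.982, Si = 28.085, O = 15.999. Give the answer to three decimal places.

FeO (M=71.844): mol = 0.60214; Fe = 0.60214, O = 0.60214.
Al2O3 (M=101.961): mol = 0.20017; Al = 0.40034, O = 0.60051.
SiO2 (M=60.083): mol = 0.60533; Si = 0.60533, O = 1.21066.
ΣO = 2.41331; factor = 12/ΣO = 4.97242.
Al apfu = 0.40034 × 4.97242 = 1.991.

1.991 Al apfu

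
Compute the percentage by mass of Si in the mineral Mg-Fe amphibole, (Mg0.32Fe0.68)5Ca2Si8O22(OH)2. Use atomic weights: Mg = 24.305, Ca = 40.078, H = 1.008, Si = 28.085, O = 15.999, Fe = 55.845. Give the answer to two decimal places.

M((Mg0.32Fe0.68)5Ca2Si8O22(OH)2) = 919.589 g/mol.
Si contributes 8 × 28.085 = 224.680 g per mole.
224.680/919.589 = 0.2443 → 24.43%.

24.43 weight percent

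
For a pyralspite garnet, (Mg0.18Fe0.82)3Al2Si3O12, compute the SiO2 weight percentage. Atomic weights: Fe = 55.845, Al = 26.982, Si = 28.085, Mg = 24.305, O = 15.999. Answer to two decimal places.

Formula mass = 480.710 g/mol.
3 Si → 3.0000 mol SiO2 per formula unit; M(SiO2) = 60.083, so SiO2 mass = 180.249 g.
180.249/480.710 × 100 = 37.50 wt%.

37.50 wt%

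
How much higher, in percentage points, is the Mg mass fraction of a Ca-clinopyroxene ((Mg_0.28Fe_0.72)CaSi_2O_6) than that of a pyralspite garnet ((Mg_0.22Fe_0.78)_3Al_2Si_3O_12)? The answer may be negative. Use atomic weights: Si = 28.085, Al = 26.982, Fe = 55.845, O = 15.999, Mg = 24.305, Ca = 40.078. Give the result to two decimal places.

Mg in (Mg_0.28Fe_0.72)CaSi_2O_6: molar mass 239.256 g/mol; 0.28×24.305 = 6.805 g → 2.84 wt%.
Mg in (Mg_0.22Fe_0.78)_3Al_2Si_3O_12: molar mass 476.926 g/mol; 0.66×24.305 = 16.041 g → 3.36 wt%.
Difference = 2.84 − 3.36 = -0.52 percentage points.

-0.52 percentage points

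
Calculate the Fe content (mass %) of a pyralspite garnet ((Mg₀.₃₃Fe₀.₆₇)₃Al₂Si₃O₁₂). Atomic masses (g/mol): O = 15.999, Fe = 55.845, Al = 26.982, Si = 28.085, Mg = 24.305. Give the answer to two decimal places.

Formula mass = 0.99·24.305 + 2.01·55.845 + 2·26.982 + 3·28.085 + 12·15.999 = 466.517 g/mol, of which 112.248 g is Fe.
So Fe makes up 112.248/466.517 = 0.2406 of the mass, i.e. 24.06%.

24.06 mass %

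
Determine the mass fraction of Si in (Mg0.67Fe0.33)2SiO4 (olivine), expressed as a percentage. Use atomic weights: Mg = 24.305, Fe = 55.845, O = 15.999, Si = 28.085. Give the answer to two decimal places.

Molar mass of (Mg0.67Fe0.33)2SiO4: 1.34·24.305 + 0.66·55.845 + 1·28.085 + 4·15.999 = 161.507 g/mol.
Mass of Si per formula unit: 1 × 28.085 = 28.085 g.
Weight fraction Si = 28.085 / 161.507 = 0.1739.

17.39 weight percent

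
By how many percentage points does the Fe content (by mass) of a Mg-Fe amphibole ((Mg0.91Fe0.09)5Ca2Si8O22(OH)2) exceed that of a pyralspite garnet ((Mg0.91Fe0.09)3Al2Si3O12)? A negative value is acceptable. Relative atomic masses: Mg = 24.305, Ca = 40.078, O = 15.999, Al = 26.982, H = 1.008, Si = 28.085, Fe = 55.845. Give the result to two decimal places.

-0.62 percentage points

Fe in (Mg0.91Fe0.09)5Ca2Si8O22(OH)2: molar mass 826.546 g/mol; 0.45×55.845 = 25.130 g → 3.04 wt%.
Fe in (Mg0.91Fe0.09)3Al2Si3O12: molar mass 411.638 g/mol; 0.27×55.845 = 15.078 g → 3.66 wt%.
Difference = 3.04 − 3.66 = -0.62 percentage points.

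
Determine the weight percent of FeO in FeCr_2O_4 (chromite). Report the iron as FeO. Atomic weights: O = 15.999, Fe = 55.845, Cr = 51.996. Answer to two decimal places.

32.10 wt%

Formula mass = 223.833 g/mol.
1 Fe → 1.0000 mol FeO per formula unit; M(FeO) = 71.844, so FeO mass = 71.844 g.
71.844/223.833 × 100 = 32.10 wt%.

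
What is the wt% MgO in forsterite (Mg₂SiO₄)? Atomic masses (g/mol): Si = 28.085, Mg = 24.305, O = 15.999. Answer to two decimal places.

M(Mg₂SiO₄) = 140.691 g/mol; M(MgO) = 40.304 g/mol.
Moles MgO per formula unit = 2 Mg ÷ 1 = 2.0000.
MgO fraction = (2.0000 × 40.304) / 140.691 = 80.608/140.691 = 0.5729.

57.29 wt%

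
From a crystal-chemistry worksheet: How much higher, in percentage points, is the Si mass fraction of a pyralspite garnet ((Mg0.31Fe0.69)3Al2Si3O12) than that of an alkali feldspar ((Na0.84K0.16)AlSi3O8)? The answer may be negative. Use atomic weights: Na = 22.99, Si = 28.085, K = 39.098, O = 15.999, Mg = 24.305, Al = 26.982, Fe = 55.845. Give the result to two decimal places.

First mineral: 84.255 g Si in 468.410 g formula = 17.99 wt% Si.
Second mineral: 84.255 g Si in 264.796 g formula = 31.82 wt% Si.
17.99% − 31.82% gives a difference of -13.83 percentage points.

-13.83 percentage points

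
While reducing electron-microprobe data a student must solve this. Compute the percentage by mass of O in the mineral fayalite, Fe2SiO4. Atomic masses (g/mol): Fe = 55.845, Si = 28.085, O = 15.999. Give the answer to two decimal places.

Formula mass = 2×55.845 + 1×28.085 + 4×15.999 = 203.771 g/mol, of which 63.996 g is O.
So O makes up 63.996/203.771 = 0.3141 of the mass, i.e. 31.41%.

31.41 wt%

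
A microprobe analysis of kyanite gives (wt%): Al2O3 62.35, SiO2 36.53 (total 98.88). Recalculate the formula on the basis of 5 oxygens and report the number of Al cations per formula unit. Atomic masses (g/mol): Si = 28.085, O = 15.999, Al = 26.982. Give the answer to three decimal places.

62.35 wt% Al2O3 ÷ 101.961 g/mol = 0.61151 mol, giving 1.22302 Al and 1.83453 O.
36.53 wt% SiO2 ÷ 60.083 g/mol = 0.60799 mol, giving 0.60799 Si and 1.21598 O.
Oxygen sums to 3.05051; scaling by 5/3.05051 = 1.63907 puts the formula on 5 O.
Al: 1.22302 × 1.63907 = 2.005 atoms per formula unit.

2.005 Al apfu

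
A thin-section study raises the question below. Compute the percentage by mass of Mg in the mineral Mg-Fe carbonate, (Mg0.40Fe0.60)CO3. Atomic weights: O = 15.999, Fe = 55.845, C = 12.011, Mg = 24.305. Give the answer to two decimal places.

9.42 weight percent

Molar mass of (Mg0.40Fe0.60)CO3: 0.40*24.305 + 0.60*55.845 + 1*12.011 + 3*15.999 = 103.237 g/mol.
Mass of Mg per formula unit: 0.40 × 24.305 = 9.722 g.
Weight fraction Mg = 9.722 / 103.237 = 0.0942.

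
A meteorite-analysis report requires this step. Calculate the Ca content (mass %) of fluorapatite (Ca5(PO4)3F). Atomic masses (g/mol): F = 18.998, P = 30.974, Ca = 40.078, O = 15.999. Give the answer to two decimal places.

M(Ca5(PO4)3F) = 504.298 g/mol.
Ca contributes 5 × 40.078 = 200.390 g per mole.
200.390/504.298 = 0.3974 → 39.74%.

39.74 mass %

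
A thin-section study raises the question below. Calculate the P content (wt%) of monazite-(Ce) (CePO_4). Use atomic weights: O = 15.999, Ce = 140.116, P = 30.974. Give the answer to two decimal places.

Formula mass = 1·140.116 + 1·30.974 + 4·15.999 = 235.086 g/mol, of which 30.974 g is P.
So P makes up 30.974/235.086 = 0.1318 of the mass, i.e. 13.18%.

13.18 wt%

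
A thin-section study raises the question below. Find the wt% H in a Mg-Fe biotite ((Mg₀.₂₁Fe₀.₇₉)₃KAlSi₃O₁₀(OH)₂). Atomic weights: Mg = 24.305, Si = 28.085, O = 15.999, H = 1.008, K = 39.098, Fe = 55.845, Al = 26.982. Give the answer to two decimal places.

0.41 weight percent

Molar mass of (Mg₀.₂₁Fe₀.₇₉)₃KAlSi₃O₁₀(OH)₂: 0.63·24.305 + 2.37·55.845 + 1·39.098 + 1·26.982 + 3·28.085 + 12·15.999 + 2·1.008 = 492.004 g/mol.
Mass of H per formula unit: 2 × 1.008 = 2.016 g.
Weight fraction H = 2.016 / 492.004 = 0.0041.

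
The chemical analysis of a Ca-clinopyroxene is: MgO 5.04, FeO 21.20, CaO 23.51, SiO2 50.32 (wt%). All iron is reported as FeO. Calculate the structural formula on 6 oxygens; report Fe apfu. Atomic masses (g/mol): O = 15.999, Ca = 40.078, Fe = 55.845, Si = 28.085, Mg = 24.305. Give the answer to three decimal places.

0.704 Fe apfu

5.04 wt% MgO ÷ 40.304 g/mol = 0.12505 mol, giving 0.12505 Mg and 0.12505 O.
21.20 wt% FeO ÷ 71.844 g/mol = 0.29508 mol, giving 0.29508 Fe and 0.29508 O.
23.51 wt% CaO ÷ 56.077 g/mol = 0.41924 mol, giving 0.41924 Ca and 0.41924 O.
50.32 wt% SiO2 ÷ 60.083 g/mol = 0.83751 mol, giving 0.83751 Si and 1.67502 O.
Oxygen sums to 2.51439; scaling by 6/2.51439 = 2.38626 puts the formula on 6 O.
Fe: 0.29508 × 2.38626 = 0.704 atoms per formula unit.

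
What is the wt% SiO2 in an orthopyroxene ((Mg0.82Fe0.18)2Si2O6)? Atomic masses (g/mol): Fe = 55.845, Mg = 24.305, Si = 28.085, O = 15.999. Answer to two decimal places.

Formula mass = 212.128 g/mol.
2 Si → 2.0000 mol SiO2 per formula unit; M(SiO2) = 60.083, so SiO2 mass = 120.166 g.
120.166/212.128 × 100 = 56.65 wt%.

56.65 wt%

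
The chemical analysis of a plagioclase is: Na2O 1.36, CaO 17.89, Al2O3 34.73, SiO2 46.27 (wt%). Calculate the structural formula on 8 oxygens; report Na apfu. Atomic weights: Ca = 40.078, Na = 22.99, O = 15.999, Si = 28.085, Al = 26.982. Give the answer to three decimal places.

0.121 Na apfu

Na2O (M=61.979): mol = 0.02194; Na = 0.04388, O = 0.02194.
CaO (M=56.077): mol = 0.31903; Ca = 0.31903, O = 0.31903.
Al2O3 (M=101.961): mol = 0.34062; Al = 0.68124, O = 1.02186.
SiO2 (M=60.083): mol = 0.77010; Si = 0.77010, O = 1.54020.
ΣO = 2.90303; factor = 8/ΣO = 2.75574.
Na apfu = 0.04388 × 2.75574 = 0.121.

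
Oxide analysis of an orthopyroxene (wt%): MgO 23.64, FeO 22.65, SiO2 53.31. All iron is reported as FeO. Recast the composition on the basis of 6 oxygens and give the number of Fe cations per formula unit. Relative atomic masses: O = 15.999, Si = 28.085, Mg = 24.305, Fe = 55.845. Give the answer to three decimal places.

MgO (M=40.304): mol = 0.58654; Mg = 0.58654, O = 0.58654.
FeO (M=71.844): mol = 0.31527; Fe = 0.31527, O = 0.31527.
SiO2 (M=60.083): mol = 0.88727; Si = 0.88727, O = 1.77454.
ΣO = 2.67635; factor = 6/ΣO = 2.24186.
Fe apfu = 0.31527 × 2.24186 = 0.707.

0.707 Fe apfu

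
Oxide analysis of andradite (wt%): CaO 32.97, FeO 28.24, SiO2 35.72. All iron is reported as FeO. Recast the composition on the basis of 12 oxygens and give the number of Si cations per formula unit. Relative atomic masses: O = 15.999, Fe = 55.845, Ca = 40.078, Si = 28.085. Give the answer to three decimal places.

3.288 Si apfu

CaO: 32.97/56.077 = 0.58794 mol → 0.58794 mol Ca, 0.58794 mol O.
FeO: 28.24/71.844 = 0.39307 mol → 0.39307 mol Fe, 0.39307 mol O.
SiO2: 35.72/60.083 = 0.59451 mol → 0.59451 mol Si, 1.18902 mol O.
Total oxygen = 2.17003 mol. Normalization factor = 12/2.17003 = 5.52988.
Si per 12 O = 0.59451 × 5.52988 = 3.288.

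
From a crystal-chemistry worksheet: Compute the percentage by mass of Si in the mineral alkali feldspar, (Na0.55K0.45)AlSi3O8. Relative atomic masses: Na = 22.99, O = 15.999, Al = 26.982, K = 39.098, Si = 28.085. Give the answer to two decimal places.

31.27 wt%

M((Na0.55K0.45)AlSi3O8) = 269.468 g/mol.
Si contributes 3 × 28.085 = 84.255 g per mole.
84.255/269.468 = 0.3127 → 31.27%.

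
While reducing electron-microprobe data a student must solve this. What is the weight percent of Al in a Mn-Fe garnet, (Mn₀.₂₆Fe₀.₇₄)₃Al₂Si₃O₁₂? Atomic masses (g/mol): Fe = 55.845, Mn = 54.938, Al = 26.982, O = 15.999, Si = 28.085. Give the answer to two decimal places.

10.86 mass %

Formula mass = 0.78×54.938 + 2.22×55.845 + 2×26.982 + 3×28.085 + 12×15.999 = 497.035 g/mol, of which 53.964 g is Al.
So Al makes up 53.964/497.035 = 0.1086 of the mass, i.e. 10.86%.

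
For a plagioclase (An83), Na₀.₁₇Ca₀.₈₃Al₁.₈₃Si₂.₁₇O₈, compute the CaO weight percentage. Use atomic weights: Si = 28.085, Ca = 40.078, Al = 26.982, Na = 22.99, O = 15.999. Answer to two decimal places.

16.90 wt%

Formula mass = 275.487 g/mol.
0.83 Ca → 0.8300 mol CaO per formula unit; M(CaO) = 56.077, so CaO mass = 46.544 g.
46.544/275.487 × 100 = 16.90 wt%.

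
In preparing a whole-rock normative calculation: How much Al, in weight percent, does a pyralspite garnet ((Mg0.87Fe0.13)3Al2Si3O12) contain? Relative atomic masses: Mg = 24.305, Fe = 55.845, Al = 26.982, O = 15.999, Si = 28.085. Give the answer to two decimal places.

12.99 weight percent

M((Mg0.87Fe0.13)3Al2Si3O12) = 415.423 g/mol.
Al contributes 2 × 26.982 = 53.964 g per mole.
53.964/415.423 = 0.1299 → 12.99%.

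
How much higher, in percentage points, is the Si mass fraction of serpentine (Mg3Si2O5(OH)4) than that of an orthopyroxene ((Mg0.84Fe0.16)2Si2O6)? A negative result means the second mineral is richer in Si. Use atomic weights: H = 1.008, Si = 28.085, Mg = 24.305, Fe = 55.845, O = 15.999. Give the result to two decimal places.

-6.37 percentage points

M(Mg3Si2O5(OH)4) = 277.108 g/mol, so wt% Si = 56.170/277.108 × 100 = 20.27%.
M((Mg0.84Fe0.16)2Si2O6) = 210.867 g/mol, so wt% Si = 56.170/210.867 × 100 = 26.64%.
20.27 − 26.64 = -6.37 pp.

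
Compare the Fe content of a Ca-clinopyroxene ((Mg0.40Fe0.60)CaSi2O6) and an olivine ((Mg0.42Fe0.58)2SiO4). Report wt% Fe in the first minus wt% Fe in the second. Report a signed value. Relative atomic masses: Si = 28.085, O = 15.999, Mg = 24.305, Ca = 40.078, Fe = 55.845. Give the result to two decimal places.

First mineral: 33.507 g Fe in 235.471 g formula = 14.23 wt% Fe.
Second mineral: 64.780 g Fe in 177.277 g formula = 36.54 wt% Fe.
14.23% − 36.54% gives a difference of -22.31 percentage points.

-22.31 percentage points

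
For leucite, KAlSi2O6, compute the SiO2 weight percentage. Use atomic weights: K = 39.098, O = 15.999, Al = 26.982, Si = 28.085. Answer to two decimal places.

55.06 wt%

Molar mass of KAlSi2O6 = 1·39.098 + 1·26.982 + 2·28.085 + 6·15.999 = 218.244 g/mol.
Each formula unit contains 2 Si, equivalent to 2/1 = 2.0000 mol SiO2.
M(SiO2) = 1×28.085 + 2×15.999 = 60.083 g/mol.
Mass of SiO2 per formula unit = 2.0000 × 60.083 = 120.166 g.
SiO2 wt% = 120.166 / 218.244 × 100 = 55.06%.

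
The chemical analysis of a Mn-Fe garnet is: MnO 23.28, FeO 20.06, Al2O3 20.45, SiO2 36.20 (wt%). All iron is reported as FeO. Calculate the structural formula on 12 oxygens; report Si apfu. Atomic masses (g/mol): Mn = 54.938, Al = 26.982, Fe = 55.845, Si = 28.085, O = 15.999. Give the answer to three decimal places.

MnO (M=70.937): mol = 0.32818; Mn = 0.32818, O = 0.32818.
FeO (M=71.844): mol = 0.27922; Fe = 0.27922, O = 0.27922.
Al2O3 (M=101.961): mol = 0.20057; Al = 0.40114, O = 0.60171.
SiO2 (M=60.083): mol = 0.60250; Si = 0.60250, O = 1.20500.
ΣO = 2.41411; factor = 12/ΣO = 4.97078.
Si apfu = 0.60250 × 4.97078 = 2.995.

2.995 Si apfu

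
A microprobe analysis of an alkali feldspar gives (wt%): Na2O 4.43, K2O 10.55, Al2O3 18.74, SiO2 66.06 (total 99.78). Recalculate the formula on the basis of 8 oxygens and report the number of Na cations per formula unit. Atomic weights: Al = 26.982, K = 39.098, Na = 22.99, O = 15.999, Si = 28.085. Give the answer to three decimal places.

Na2O: 4.43/61.979 = 0.07148 mol → 0.14296 mol Na, 0.07148 mol O.
K2O: 10.55/94.195 = 0.11200 mol → 0.22400 mol K, 0.11200 mol O.
Al2O3: 18.74/101.961 = 0.18380 mol → 0.36760 mol Al, 0.55140 mol O.
SiO2: 66.06/60.083 = 1.09948 mol → 1.09948 mol Si, 2.19896 mol O.
Total oxygen = 2.93384 mol. Normalization factor = 8/2.93384 = 2.72680.
Na per 8 O = 0.14296 × 2.72680 = 0.390.

0.390 Na apfu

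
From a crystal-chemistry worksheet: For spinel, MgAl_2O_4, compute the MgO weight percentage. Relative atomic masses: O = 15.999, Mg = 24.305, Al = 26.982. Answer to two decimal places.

28.33 wt%

Formula mass = 142.265 g/mol.
1 Mg → 1.0000 mol MgO per formula unit; M(MgO) = 40.304, so MgO mass = 40.304 g.
40.304/142.265 × 100 = 28.33 wt%.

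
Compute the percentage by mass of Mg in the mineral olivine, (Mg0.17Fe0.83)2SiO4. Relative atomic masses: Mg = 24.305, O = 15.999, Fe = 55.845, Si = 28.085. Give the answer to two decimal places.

Molar mass of (Mg0.17Fe0.83)2SiO4: 0.34*24.305 + 1.66*55.845 + 1*28.085 + 4*15.999 = 193.047 g/mol.
Mass of Mg per formula unit: 0.34 × 24.305 = 8.264 g.
Weight fraction Mg = 8.264 / 193.047 = 0.0428.

4.28 weight percent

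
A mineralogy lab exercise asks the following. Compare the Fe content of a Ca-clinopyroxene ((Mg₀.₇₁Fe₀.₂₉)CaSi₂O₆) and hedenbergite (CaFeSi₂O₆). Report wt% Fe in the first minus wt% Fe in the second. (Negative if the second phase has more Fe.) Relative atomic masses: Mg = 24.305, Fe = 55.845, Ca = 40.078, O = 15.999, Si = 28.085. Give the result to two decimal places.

-15.33 percentage points

First mineral: 16.195 g Fe in 225.694 g formula = 7.18 wt% Fe.
Second mineral: 55.845 g Fe in 248.087 g formula = 22.51 wt% Fe.
7.18% − 22.51% gives a difference of -15.33 percentage points.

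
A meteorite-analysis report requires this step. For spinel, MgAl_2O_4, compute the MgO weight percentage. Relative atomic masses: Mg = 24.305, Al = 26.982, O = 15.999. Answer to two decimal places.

28.33 wt%

Formula mass = 142.265 g/mol.
1 Mg → 1.0000 mol MgO per formula unit; M(MgO) = 40.304, so MgO mass = 40.304 g.
40.304/142.265 × 100 = 28.33 wt%.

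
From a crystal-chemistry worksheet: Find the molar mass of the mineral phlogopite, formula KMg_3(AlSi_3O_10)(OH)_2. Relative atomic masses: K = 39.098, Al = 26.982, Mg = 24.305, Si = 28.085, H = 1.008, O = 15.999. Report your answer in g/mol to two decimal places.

M = 1·39.098 + 3·24.305 + 1·26.982 + 3·28.085 + 12·15.999 + 2·1.008

417.25 g/mol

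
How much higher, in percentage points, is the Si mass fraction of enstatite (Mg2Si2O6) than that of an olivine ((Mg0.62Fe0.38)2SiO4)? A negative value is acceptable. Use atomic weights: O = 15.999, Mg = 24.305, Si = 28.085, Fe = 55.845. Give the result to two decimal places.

First mineral: 56.170 g Si in 200.774 g formula = 27.98 wt% Si.
Second mineral: 28.085 g Si in 164.661 g formula = 17.06 wt% Si.
27.98% − 17.06% gives a difference of 10.92 percentage points.

10.92 percentage points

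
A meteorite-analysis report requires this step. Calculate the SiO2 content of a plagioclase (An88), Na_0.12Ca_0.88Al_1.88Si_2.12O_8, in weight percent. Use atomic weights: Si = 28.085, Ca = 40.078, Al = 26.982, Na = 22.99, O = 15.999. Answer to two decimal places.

46.10 wt%

M(Na_0.12Ca_0.88Al_1.88Si_2.12O_8) = 276.286 g/mol; M(SiO2) = 60.083 g/mol.
Moles SiO2 per formula unit = 2.12 Si ÷ 1 = 2.1200.
SiO2 fraction = (2.1200 × 60.083) / 276.286 = 127.376/276.286 = 0.4610.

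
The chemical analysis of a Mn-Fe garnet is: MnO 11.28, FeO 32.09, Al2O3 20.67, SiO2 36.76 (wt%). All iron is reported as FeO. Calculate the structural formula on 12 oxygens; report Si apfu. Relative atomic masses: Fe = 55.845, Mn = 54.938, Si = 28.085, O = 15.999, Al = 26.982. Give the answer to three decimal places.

11.28 wt% MnO ÷ 70.937 g/mol = 0.15901 mol, giving 0.15901 Mn and 0.15901 O.
32.09 wt% FeO ÷ 71.844 g/mol = 0.44666 mol, giving 0.44666 Fe and 0.44666 O.
20.67 wt% Al2O3 ÷ 101.961 g/mol = 0.20272 mol, giving 0.40544 Al and 0.60816 O.
36.76 wt% SiO2 ÷ 60.083 g/mol = 0.61182 mol, giving 0.61182 Si and 1.22364 O.
Oxygen sums to 2.43747; scaling by 12/2.43747 = 4.92314 puts the formula on 12 O.
Si: 0.61182 × 4.92314 = 3.012 atoms per formula unit.

3.012 Si apfu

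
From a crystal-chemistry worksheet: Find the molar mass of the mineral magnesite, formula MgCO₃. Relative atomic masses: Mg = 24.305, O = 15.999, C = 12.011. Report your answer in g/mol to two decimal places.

84.31 g/mol

Mg: 1 × 24.305 = 24.3050
C: 1 × 12.011 = 12.0110
O: 3 × 15.999 = 47.9970
Summing the contributions gives the formula mass.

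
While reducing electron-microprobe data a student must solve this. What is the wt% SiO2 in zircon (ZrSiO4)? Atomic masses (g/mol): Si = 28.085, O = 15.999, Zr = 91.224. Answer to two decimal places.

32.78 wt%

Molar mass of ZrSiO4 = 1*91.224 + 1*28.085 + 4*15.999 = 183.305 g/mol.
Each formula unit contains 1 Si, equivalent to 1/1 = 1.0000 mol SiO2.
M(SiO2) = 1×28.085 + 2×15.999 = 60.083 g/mol.
Mass of SiO2 per formula unit = 1.0000 × 60.083 = 60.083 g.
SiO2 wt% = 60.083 / 183.305 × 100 = 32.78%.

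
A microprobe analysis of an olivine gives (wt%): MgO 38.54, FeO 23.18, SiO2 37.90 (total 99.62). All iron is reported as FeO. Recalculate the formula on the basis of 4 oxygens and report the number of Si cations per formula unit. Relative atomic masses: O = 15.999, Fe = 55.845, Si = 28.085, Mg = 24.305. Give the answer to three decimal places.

38.54 wt% MgO ÷ 40.304 g/mol = 0.95623 mol, giving 0.95623 Mg and 0.95623 O.
23.18 wt% FeO ÷ 71.844 g/mol = 0.32264 mol, giving 0.32264 Fe and 0.32264 O.
37.90 wt% SiO2 ÷ 60.083 g/mol = 0.63079 mol, giving 0.63079 Si and 1.26158 O.
Oxygen sums to 2.54045; scaling by 4/2.54045 = 1.57452 puts the formula on 4 O.
Si: 0.63079 × 1.57452 = 0.993 atoms per formula unit.

0.993 Si apfu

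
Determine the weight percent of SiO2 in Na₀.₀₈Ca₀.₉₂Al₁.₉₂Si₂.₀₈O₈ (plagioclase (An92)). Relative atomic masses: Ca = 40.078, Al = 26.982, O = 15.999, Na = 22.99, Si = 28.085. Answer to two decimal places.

45.13 wt%

M(Na₀.₀₈Ca₀.₉₂Al₁.₉₂Si₂.₀₈O₈) = 276.925 g/mol; M(SiO2) = 60.083 g/mol.
Moles SiO2 per formula unit = 2.08 Si ÷ 1 = 2.0800.
SiO2 fraction = (2.0800 × 60.083) / 276.925 = 124.973/276.925 = 0.4513.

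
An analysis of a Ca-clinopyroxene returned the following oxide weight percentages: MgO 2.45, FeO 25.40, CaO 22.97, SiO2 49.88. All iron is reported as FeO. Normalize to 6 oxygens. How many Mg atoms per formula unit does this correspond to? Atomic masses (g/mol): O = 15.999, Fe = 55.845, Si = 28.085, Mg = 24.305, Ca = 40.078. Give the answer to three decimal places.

MgO (M=40.304): mol = 0.06079; Mg = 0.06079, O = 0.06079.
FeO (M=71.844): mol = 0.35354; Fe = 0.35354, O = 0.35354.
CaO (M=56.077): mol = 0.40962; Ca = 0.40962, O = 0.40962.
SiO2 (M=60.083): mol = 0.83018; Si = 0.83018, O = 1.66036.
ΣO = 2.48431; factor = 6/ΣO = 2.41516.
Mg apfu = 0.06079 × 2.41516 = 0.147.

0.147 Mg apfu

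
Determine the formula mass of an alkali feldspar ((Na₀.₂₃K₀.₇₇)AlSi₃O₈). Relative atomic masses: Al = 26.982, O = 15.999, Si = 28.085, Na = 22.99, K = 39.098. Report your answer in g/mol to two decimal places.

274.62 g/mol

The formula mass is the sum 0.23×22.99 + 0.77×39.098 + 1×26.982 + 3×28.085 + 8×15.999.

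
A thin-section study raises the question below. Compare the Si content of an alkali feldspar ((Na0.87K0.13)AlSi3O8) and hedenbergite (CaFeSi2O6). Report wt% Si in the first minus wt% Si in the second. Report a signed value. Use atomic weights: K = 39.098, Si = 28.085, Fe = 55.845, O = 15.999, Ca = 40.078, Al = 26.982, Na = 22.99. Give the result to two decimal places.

9.24 percentage points

M((Na0.87K0.13)AlSi3O8) = 264.313 g/mol, so wt% Si = 84.255/264.313 × 100 = 31.88%.
M(CaFeSi2O6) = 248.087 g/mol, so wt% Si = 56.170/248.087 × 100 = 22.64%.
31.88 − 22.64 = 9.24 pp.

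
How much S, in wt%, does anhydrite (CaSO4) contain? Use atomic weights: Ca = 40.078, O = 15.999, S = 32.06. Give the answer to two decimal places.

Molar mass of CaSO4: 1·40.078 + 1·32.06 + 4·15.999 = 136.134 g/mol.
Mass of S per formula unit: 1 × 32.06 = 32.060 g.
Weight fraction S = 32.060 / 136.134 = 0.2355.

23.55 wt%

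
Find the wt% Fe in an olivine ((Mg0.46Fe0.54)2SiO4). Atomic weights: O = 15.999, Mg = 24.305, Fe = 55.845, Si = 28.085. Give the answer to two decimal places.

34.51 mass %

Molar mass of (Mg0.46Fe0.54)2SiO4: 0.92*24.305 + 1.08*55.845 + 1*28.085 + 4*15.999 = 174.754 g/mol.
Mass of Fe per formula unit: 1.08 × 55.845 = 60.313 g.
Weight fraction Fe = 60.313 / 174.754 = 0.3451.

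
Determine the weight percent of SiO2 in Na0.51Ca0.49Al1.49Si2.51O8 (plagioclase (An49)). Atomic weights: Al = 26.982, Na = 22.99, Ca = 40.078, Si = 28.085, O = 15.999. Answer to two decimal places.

55.84 wt%

M(Na0.51Ca0.49Al1.49Si2.51O8) = 270.052 g/mol; M(SiO2) = 60.083 g/mol.
Moles SiO2 per formula unit = 2.51 Si ÷ 1 = 2.5100.
SiO2 fraction = (2.5100 × 60.083) / 270.052 = 150.808/270.052 = 0.5584.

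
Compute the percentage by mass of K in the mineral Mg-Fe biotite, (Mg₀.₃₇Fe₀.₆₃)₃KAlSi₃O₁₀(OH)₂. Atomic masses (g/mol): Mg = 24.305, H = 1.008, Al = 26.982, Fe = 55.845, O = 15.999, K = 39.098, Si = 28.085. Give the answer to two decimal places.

Formula mass = 1.11·24.305 + 1.89·55.845 + 1·39.098 + 1·26.982 + 3·28.085 + 12·15.999 + 2·1.008 = 476.865 g/mol, of which 39.098 g is K.
So K makes up 39.098/476.865 = 0.0820 of the mass, i.e. 8.20%.

8.20 weight percent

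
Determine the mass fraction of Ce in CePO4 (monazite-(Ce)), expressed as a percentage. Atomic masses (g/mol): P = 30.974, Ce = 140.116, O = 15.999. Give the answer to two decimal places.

59.60 wt%

Formula mass = 1*140.116 + 1*30.974 + 4*15.999 = 235.086 g/mol, of which 140.116 g is Ce.
So Ce makes up 140.116/235.086 = 0.5960 of the mass, i.e. 59.60%.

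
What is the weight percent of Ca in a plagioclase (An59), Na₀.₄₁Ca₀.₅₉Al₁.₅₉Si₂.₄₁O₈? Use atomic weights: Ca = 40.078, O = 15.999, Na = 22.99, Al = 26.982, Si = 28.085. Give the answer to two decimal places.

8.70 wt%

M(Na₀.₄₁Ca₀.₅₉Al₁.₅₉Si₂.₄₁O₈) = 271.650 g/mol.
Ca contributes 0.59 × 40.078 = 23.646 g per mole.
23.646/271.650 = 0.0870 → 8.70%.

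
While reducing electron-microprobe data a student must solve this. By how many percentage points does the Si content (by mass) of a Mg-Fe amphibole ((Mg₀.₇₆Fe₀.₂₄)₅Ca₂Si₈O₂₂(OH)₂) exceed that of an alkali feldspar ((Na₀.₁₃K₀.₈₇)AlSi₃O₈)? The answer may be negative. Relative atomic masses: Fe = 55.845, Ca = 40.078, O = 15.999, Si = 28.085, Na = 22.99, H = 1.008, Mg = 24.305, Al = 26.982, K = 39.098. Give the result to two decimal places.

First mineral: 224.680 g Si in 850.201 g formula = 26.43 wt% Si.
Second mineral: 84.255 g Si in 276.233 g formula = 30.50 wt% Si.
26.43% − 30.50% gives a difference of -4.07 percentage points.

-4.07 percentage points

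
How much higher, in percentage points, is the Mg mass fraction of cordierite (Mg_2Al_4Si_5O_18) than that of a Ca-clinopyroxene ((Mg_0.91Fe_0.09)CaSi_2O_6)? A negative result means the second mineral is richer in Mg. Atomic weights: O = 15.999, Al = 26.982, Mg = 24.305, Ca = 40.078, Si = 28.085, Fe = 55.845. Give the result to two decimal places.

-1.77 percentage points

First mineral: 48.610 g Mg in 584.945 g formula = 8.31 wt% Mg.
Second mineral: 22.118 g Mg in 219.386 g formula = 10.08 wt% Mg.
8.31% − 10.08% gives a difference of -1.77 percentage points.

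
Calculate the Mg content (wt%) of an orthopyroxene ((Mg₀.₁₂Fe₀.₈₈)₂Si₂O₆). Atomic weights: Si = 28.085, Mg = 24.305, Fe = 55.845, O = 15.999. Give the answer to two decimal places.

2.28 wt%

M((Mg₀.₁₂Fe₀.₈₈)₂Si₂O₆) = 256.284 g/mol.
Mg contributes 0.24 × 24.305 = 5.833 g per mole.
5.833/256.284 = 0.0228 → 2.28%.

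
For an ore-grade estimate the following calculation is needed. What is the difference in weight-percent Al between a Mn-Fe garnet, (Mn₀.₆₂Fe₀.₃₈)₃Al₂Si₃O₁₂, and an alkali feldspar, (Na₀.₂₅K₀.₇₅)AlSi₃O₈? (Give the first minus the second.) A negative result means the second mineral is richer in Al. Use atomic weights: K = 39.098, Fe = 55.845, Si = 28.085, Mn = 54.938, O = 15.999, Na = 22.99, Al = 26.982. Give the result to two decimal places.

Al in (Mn₀.₆₂Fe₀.₃₈)₃Al₂Si₃O₁₂: molar mass 496.055 g/mol; 2×26.982 = 53.964 g → 10.88 wt%.
Al in (Na₀.₂₅K₀.₇₅)AlSi₃O₈: molar mass 274.300 g/mol; 1×26.982 = 26.982 g → 9.84 wt%.
Difference = 10.88 − 9.84 = 1.04 percentage points.

1.04 percentage points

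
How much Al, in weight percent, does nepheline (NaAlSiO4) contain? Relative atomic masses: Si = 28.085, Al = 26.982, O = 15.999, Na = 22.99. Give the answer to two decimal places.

18.99 weight percent

Molar mass of NaAlSiO4: 1*22.99 + 1*26.982 + 1*28.085 + 4*15.999 = 142.053 g/mol.
Mass of Al per formula unit: 1 × 26.982 = 26.982 g.
Weight fraction Al = 26.982 / 142.053 = 0.1899.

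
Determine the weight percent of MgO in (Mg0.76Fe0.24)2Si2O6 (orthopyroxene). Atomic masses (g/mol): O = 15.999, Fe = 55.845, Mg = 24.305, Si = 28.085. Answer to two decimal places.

28.37 wt%

Formula mass = 215.913 g/mol.
1.52 Mg → 1.5200 mol MgO per formula unit; M(MgO) = 40.304, so MgO mass = 61.262 g.
61.262/215.913 × 100 = 28.37 wt%.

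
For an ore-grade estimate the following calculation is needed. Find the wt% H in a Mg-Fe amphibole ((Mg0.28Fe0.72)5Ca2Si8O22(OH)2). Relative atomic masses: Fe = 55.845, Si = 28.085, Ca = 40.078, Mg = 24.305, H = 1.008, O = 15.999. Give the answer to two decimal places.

0.22 weight percent

Molar mass of (Mg0.28Fe0.72)5Ca2Si8O22(OH)2: 1.40·24.305 + 3.60·55.845 + 2·40.078 + 8·28.085 + 24·15.999 + 2·1.008 = 925.897 g/mol.
Mass of H per formula unit: 2 × 1.008 = 2.016 g.
Weight fraction H = 2.016 / 925.897 = 0.0022.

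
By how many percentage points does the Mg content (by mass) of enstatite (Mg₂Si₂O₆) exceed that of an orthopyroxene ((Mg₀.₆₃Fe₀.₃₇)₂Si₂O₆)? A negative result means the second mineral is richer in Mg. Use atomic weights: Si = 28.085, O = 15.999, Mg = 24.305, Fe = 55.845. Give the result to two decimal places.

10.55 percentage points

First mineral: 48.610 g Mg in 200.774 g formula = 24.21 wt% Mg.
Second mineral: 30.624 g Mg in 224.114 g formula = 13.66 wt% Mg.
24.21% − 13.66% gives a difference of 10.55 percentage points.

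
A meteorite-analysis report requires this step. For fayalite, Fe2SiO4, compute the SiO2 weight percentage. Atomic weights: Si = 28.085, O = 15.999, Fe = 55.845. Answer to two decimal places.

M(Fe2SiO4) = 203.771 g/mol; M(SiO2) = 60.083 g/mol.
Moles SiO2 per formula unit = 1 Si ÷ 1 = 1.0000.
SiO2 fraction = (1.0000 × 60.083) / 203.771 = 60.083/203.771 = 0.2949.

29.49 wt%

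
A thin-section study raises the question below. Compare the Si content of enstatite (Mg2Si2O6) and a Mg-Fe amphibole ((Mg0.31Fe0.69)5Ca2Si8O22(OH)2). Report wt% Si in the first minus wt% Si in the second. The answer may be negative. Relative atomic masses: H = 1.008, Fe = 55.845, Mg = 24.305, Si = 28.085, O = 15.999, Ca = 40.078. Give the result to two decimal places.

First mineral: 56.170 g Si in 200.774 g formula = 27.98 wt% Si.
Second mineral: 224.680 g Si in 921.166 g formula = 24.39 wt% Si.
27.98% − 24.39% gives a difference of 3.59 percentage points.

3.59 percentage points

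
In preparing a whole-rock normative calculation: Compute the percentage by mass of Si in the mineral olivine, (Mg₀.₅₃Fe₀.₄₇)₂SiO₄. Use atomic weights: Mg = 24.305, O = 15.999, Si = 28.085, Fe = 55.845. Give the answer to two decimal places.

M((Mg₀.₅₃Fe₀.₄₇)₂SiO₄) = 170.339 g/mol.
Si contributes 1 × 28.085 = 28.085 g per mole.
28.085/170.339 = 0.1649 → 16.49%.

16.49 weight percent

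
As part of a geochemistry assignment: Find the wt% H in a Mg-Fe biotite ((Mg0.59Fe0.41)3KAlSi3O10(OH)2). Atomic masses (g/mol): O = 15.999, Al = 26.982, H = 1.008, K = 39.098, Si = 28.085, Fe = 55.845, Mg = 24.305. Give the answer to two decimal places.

0.44 mass %

M((Mg0.59Fe0.41)3KAlSi3O10(OH)2) = 456.048 g/mol.
H contributes 2 × 1.008 = 2.016 g per mole.
2.016/456.048 = 0.0044 → 0.44%.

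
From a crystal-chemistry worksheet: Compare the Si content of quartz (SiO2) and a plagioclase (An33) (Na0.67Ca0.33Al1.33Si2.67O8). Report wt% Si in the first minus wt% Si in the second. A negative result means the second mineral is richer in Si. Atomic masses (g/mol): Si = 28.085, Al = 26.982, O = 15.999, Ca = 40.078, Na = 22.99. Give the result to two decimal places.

18.71 percentage points

M(SiO2) = 60.083 g/mol, so wt% Si = 28.085/60.083 × 100 = 46.74%.
M(Na0.67Ca0.33Al1.33Si2.67O8) = 267.494 g/mol, so wt% Si = 74.987/267.494 × 100 = 28.03%.
46.74 − 28.03 = 18.71 pp.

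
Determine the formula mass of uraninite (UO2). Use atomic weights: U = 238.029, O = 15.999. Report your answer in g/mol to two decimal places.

U: 1 × 238.029 = 238.0290
O: 2 × 15.999 = 31.9980
Summing the contributions gives the formula mass.

270.03 g/mol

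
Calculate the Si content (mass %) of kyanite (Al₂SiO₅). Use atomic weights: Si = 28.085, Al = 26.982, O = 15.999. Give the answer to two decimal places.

Molar mass of Al₂SiO₅: 2×26.982 + 1×28.085 + 5×15.999 = 162.044 g/mol.
Mass of Si per formula unit: 1 × 28.085 = 28.085 g.
Weight fraction Si = 28.085 / 162.044 = 0.1733.

17.33 mass %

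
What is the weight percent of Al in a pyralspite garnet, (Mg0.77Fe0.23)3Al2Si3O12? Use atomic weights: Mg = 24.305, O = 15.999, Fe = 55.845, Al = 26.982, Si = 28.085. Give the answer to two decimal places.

Formula mass = 2.31*24.305 + 0.69*55.845 + 2*26.982 + 3*28.085 + 12*15.999 = 424.885 g/mol, of which 53.964 g is Al.
So Al makes up 53.964/424.885 = 0.1270 of the mass, i.e. 12.70%.

12.70 wt%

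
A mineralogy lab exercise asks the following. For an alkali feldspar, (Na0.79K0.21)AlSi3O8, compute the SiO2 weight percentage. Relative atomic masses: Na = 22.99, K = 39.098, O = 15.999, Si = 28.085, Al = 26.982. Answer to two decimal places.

Molar mass of (Na0.79K0.21)AlSi3O8 = 0.79·22.99 + 0.21·39.098 + 1·26.982 + 3·28.085 + 8·15.999 = 265.602 g/mol.
Each formula unit contains 3 Si, equivalent to 3/1 = 3.0000 mol SiO2.
M(SiO2) = 1×28.085 + 2×15.999 = 60.083 g/mol.
Mass of SiO2 per formula unit = 3.0000 × 60.083 = 180.249 g.
SiO2 wt% = 180.249 / 265.602 × 100 = 67.86%.

67.86 wt%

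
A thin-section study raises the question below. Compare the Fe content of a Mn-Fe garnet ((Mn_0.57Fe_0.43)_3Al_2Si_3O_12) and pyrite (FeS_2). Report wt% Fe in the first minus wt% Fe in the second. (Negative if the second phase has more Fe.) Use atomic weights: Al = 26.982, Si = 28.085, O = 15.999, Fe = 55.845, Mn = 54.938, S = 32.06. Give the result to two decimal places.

M((Mn_0.57Fe_0.43)_3Al_2Si_3O_12) = 496.191 g/mol, so wt% Fe = 72.040/496.191 × 100 = 14.52%.
M(FeS_2) = 119.965 g/mol, so wt% Fe = 55.845/119.965 × 100 = 46.55%.
14.52 − 46.55 = -32.03 pp.

-32.03 percentage points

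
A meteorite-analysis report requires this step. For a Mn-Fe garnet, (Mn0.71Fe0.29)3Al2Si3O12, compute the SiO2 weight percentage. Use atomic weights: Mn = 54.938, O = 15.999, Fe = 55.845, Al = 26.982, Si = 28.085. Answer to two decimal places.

36.35 wt%

Molar mass of (Mn0.71Fe0.29)3Al2Si3O12 = 2.13×54.938 + 0.87×55.845 + 2×26.982 + 3×28.085 + 12×15.999 = 495.810 g/mol.
Each formula unit contains 3 Si, equivalent to 3/1 = 3.0000 mol SiO2.
M(SiO2) = 1×28.085 + 2×15.999 = 60.083 g/mol.
Mass of SiO2 per formula unit = 3.0000 × 60.083 = 180.249 g.
SiO2 wt% = 180.249 / 495.810 × 100 = 36.35%.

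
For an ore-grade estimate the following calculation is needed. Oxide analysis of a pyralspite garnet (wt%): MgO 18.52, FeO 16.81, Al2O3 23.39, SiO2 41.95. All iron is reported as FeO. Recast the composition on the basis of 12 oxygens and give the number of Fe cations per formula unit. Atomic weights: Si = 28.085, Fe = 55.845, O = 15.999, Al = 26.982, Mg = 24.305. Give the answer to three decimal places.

18.52 wt% MgO ÷ 40.304 g/mol = 0.45951 mol, giving 0.45951 Mg and 0.45951 O.
16.81 wt% FeO ÷ 71.844 g/mol = 0.23398 mol, giving 0.23398 Fe and 0.23398 O.
23.39 wt% Al2O3 ÷ 101.961 g/mol = 0.22940 mol, giving 0.45880 Al and 0.68820 O.
41.95 wt% SiO2 ÷ 60.083 g/mol = 0.69820 mol, giving 0.69820 Si and 1.39640 O.
Oxygen sums to 2.77809; scaling by 12/2.77809 = 4.31951 puts the formula on 12 O.
Fe: 0.23398 × 4.31951 = 1.011 atoms per formula unit.

1.011 Fe apfu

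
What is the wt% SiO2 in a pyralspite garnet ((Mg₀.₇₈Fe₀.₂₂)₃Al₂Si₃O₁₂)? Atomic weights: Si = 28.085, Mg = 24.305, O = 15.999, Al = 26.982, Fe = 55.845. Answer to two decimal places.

42.52 wt%

M((Mg₀.₇₈Fe₀.₂₂)₃Al₂Si₃O₁₂) = 423.938 g/mol; M(SiO2) = 60.083 g/mol.
Moles SiO2 per formula unit = 3 Si ÷ 1 = 3.0000.
SiO2 fraction = (3.0000 × 60.083) / 423.938 = 180.249/423.938 = 0.4252.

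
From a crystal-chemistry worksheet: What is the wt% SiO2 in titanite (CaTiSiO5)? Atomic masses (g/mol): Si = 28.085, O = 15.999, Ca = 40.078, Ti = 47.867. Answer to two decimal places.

30.65 wt%

M(CaTiSiO5) = 196.025 g/mol; M(SiO2) = 60.083 g/mol.
Moles SiO2 per formula unit = 1 Si ÷ 1 = 1.0000.
SiO2 fraction = (1.0000 × 60.083) / 196.025 = 60.083/196.025 = 0.3065.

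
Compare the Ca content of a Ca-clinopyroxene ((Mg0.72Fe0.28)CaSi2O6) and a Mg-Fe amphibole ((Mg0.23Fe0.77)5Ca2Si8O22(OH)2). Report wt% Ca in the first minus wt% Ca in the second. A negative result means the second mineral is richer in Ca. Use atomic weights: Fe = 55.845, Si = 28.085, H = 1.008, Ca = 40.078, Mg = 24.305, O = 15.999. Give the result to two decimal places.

M((Mg0.72Fe0.28)CaSi2O6) = 225.378 g/mol, so wt% Ca = 40.078/225.378 × 100 = 17.78%.
M((Mg0.23Fe0.77)5Ca2Si8O22(OH)2) = 933.782 g/mol, so wt% Ca = 80.156/933.782 × 100 = 8.58%.
17.78 − 8.58 = 9.20 pp.

9.20 percentage points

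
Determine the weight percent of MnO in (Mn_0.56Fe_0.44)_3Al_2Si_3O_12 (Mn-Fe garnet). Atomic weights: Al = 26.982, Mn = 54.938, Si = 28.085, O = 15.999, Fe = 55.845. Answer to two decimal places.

Molar mass of (Mn_0.56Fe_0.44)_3Al_2Si_3O_12 = 1.68*54.938 + 1.32*55.845 + 2*26.982 + 3*28.085 + 12*15.999 = 496.218 g/mol.
Each formula unit contains 1.68 Mn, equivalent to 1.68/1 = 1.6800 mol MnO.
M(MnO) = 1×54.938 + 1×15.999 = 70.937 g/mol.
Mass of MnO per formula unit = 1.6800 × 70.937 = 119.174 g.
MnO wt% = 119.174 / 496.218 × 100 = 24.02%.

24.02 wt%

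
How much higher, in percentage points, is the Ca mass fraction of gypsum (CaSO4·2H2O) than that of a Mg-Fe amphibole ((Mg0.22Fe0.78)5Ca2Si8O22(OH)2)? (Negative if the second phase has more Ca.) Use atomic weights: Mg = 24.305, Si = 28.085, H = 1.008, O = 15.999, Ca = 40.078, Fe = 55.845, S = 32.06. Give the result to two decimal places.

14.71 percentage points

Ca in CaSO4·2H2O: molar mass 172.164 g/mol; 1×40.078 = 40.078 g → 23.28 wt%.
Ca in (Mg0.22Fe0.78)5Ca2Si8O22(OH)2: molar mass 935.359 g/mol; 2×40.078 = 80.156 g → 8.57 wt%.
Difference = 23.28 − 8.57 = 14.71 percentage points.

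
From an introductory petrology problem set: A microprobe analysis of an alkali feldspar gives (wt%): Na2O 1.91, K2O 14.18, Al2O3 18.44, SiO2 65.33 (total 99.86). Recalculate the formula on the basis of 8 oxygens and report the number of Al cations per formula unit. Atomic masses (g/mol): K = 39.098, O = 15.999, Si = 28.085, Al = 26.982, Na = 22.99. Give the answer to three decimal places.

0.998 Al apfu

Na2O (M=61.979): mol = 0.03082; Na = 0.06164, O = 0.03082.
K2O (M=94.195): mol = 0.15054; K = 0.30108, O = 0.15054.
Al2O3 (M=101.961): mol = 0.18085; Al = 0.36170, O = 0.54255.
SiO2 (M=60.083): mol = 1.08733; Si = 1.08733, O = 2.17466.
ΣO = 2.89857; factor = 8/ΣO = 2.75998.
Al apfu = 0.36170 × 2.75998 = 0.998.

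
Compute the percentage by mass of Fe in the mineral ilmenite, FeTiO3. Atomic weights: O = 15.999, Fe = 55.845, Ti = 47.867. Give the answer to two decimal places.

36.81 wt%

Formula mass = 1·55.845 + 1·47.867 + 3·15.999 = 151.709 g/mol, of which 55.845 g is Fe.
So Fe makes up 55.845/151.709 = 0.3681 of the mass, i.e. 36.81%.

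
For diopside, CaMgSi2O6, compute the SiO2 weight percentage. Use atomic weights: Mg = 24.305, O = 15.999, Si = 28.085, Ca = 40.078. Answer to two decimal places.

Molar mass of CaMgSi2O6 = 1·40.078 + 1·24.305 + 2·28.085 + 6·15.999 = 216.547 g/mol.
Each formula unit contains 2 Si, equivalent to 2/1 = 2.0000 mol SiO2.
M(SiO2) = 1×28.085 + 2×15.999 = 60.083 g/mol.
Mass of SiO2 per formula unit = 2.0000 × 60.083 = 120.166 g.
SiO2 wt% = 120.166 / 216.547 × 100 = 55.49%.

55.49 wt%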